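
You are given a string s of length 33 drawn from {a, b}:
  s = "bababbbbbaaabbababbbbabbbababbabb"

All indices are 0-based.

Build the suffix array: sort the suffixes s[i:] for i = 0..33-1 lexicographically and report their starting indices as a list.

[9, 10, 25, 14, 1, 30, 11, 27, 21, 16, 3, 32, 8, 24, 13, 0, 29, 26, 20, 15, 2, 31, 7, 23, 12, 28, 19, 6, 22, 18, 5, 17, 4]

rank→(start, suffix):
  0 → (9, 'aaabbababbbbabbbababbabb')
  1 → (10, 'aabbababbbbabbbababbabb')
  2 → (25, 'ababbabb')
  3 → (14, 'ababbbbabbbababbabb')
  4 → (1, 'ababbbbbaaabbababbbbabbbababbabb')
  5 → (30, 'abb')
  6 → (11, 'abbababbbbabbbababbabb')
  7 → (27, 'abbabb')
  8 → (21, 'abbbababbabb')
  9 → (16, 'abbbbabbbababbabb')
  10 → (3, 'abbbbbaaabbababbbbabbbababbabb')
  11 → (32, 'b')
  12 → (8, 'baaabbababbbbabbbababbabb')
  13 → (24, 'bababbabb')
  14 → (13, 'bababbbbabbbababbabb')
  15 → (0, 'bababbbbbaaabbababbbbabbbababbabb')
  16 → (29, 'babb')
  17 → (26, 'babbabb')
  18 → (20, 'babbbababbabb')
  19 → (15, 'babbbbabbbababbabb')
  20 → (2, 'babbbbbaaabbababbbbabbbababbabb')
  21 → (31, 'bb')
  22 → (7, 'bbaaabbababbbbabbbababbabb')
  23 → (23, 'bbababbabb')
  24 → (12, 'bbababbbbabbbababbabb')
  25 → (28, 'bbabb')
  26 → (19, 'bbabbbababbabb')
  27 → (6, 'bbbaaabbababbbbabbbababbabb')
  28 → (22, 'bbbababbabb')
  29 → (18, 'bbbabbbababbabb')
  30 → (5, 'bbbbaaabbababbbbabbbababbabb')
  31 → (17, 'bbbbabbbababbabb')
  32 → (4, 'bbbbbaaabbababbbbabbbababbabb')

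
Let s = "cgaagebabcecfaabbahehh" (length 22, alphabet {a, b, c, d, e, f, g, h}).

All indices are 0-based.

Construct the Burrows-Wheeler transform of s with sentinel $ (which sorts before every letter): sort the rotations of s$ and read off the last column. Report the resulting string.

hfgababebaabe$gchccahae

rank  rotation                 last
    0  $cgaagebabcecfaabbahehh  h
    1  aabbahehh$cgaagebabcecf  f
    2  aagebabcecfaabbahehh$cg  g
    3  abbahehh$cgaagebabcecfa  a
    4  abcecfaabbahehh$cgaageb  b
    5  agebabcecfaabbahehh$cga  a
    6  ahehh$cgaagebabcecfaabb  b
    7  babcecfaabbahehh$cgaage  e
    8  bahehh$cgaagebabcecfaab  b
    9  bbahehh$cgaagebabcecfaa  a
   10  bcecfaabbahehh$cgaageba  a
   11  cecfaabbahehh$cgaagebab  b
   12  cfaabbahehh$cgaagebabce  e
   13  cgaagebabcecfaabbahehh$  $
   14  ebabcecfaabbahehh$cgaag  g
   15  ecfaabbahehh$cgaagebabc  c
   16  ehh$cgaagebabcecfaabbah  h
   17  faabbahehh$cgaagebabcec  c
   18  gaagebabcecfaabbahehh$c  c
   19  gebabcecfaabbahehh$cgaa  a
   20  h$cgaagebabcecfaabbaheh  h
   21  hehh$cgaagebabcecfaabba  a
   22  hh$cgaagebabcecfaabbahe  e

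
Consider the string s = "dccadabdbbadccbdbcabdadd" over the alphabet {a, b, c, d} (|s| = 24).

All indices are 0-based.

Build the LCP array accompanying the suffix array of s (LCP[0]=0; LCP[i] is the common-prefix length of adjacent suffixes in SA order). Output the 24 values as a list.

[0, 3, 1, 2, 2, 0, 1, 1, 1, 2, 3, 0, 2, 1, 1, 2, 0, 1, 2, 1, 2, 1, 3, 1]

rank | idx | suffix
   0 |  18 | abdadd
   1 |   5 | abdbbadccbdbcabdadd
   2 |   3 | adabdbbadccbdbcabdadd
   3 |  10 | adccbdbcabdadd
   4 |  21 | add
   5 |   9 | badccbdbcabdadd
   6 |   8 | bbadccbdbcabdadd
   7 |  16 | bcabdadd
   8 |  19 | bdadd
   9 |   6 | bdbbadccbdbcabdadd
  10 |  14 | bdbcabdadd
  11 |  17 | cabdadd
  12 |   2 | cadabdbbadccbdbcabdadd
  13 |  13 | cbdbcabdadd
  14 |   1 | ccadabdbbadccbdbcabdadd
  15 |  12 | ccbdbcabdadd
  16 |  23 | d
  17 |   4 | dabdbbadccbdbcabdadd
  18 |  20 | dadd
  19 |   7 | dbbadccbdbcabdadd
  20 |  15 | dbcabdadd
  21 |   0 | dccadabdbbadccbdbcabdadd
  22 |  11 | dccbdbcabdadd
  23 |  22 | dd

SA = [18, 5, 3, 10, 21, 9, 8, 16, 19, 6, 14, 17, 2, 13, 1, 12, 23, 4, 20, 7, 15, 0, 11, 22]
[i] adj suffixes → lcp
  [1] 18/5 → 3 ('abd')
  [2] 5/3 → 1 ('a')
  [3] 3/10 → 2 ('ad')
  [4] 10/21 → 2 ('ad')
  [5] 21/9 → 0 ('')
  [6] 9/8 → 1 ('b')
  [7] 8/16 → 1 ('b')
  [8] 16/19 → 1 ('b')
  [9] 19/6 → 2 ('bd')
  [10] 6/14 → 3 ('bdb')
  [11] 14/17 → 0 ('')
  [12] 17/2 → 2 ('ca')
  [13] 2/13 → 1 ('c')
  [14] 13/1 → 1 ('c')
  [15] 1/12 → 2 ('cc')
  [16] 12/23 → 0 ('')
  [17] 23/4 → 1 ('d')
  [18] 4/20 → 2 ('da')
  [19] 20/7 → 1 ('d')
  [20] 7/15 → 2 ('db')
  [21] 15/0 → 1 ('d')
  [22] 0/11 → 3 ('dcc')
  [23] 11/22 → 1 ('d')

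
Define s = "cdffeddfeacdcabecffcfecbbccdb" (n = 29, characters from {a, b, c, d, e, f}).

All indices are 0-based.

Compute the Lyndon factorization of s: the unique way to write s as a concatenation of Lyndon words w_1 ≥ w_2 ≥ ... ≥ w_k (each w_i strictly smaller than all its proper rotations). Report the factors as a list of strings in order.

["cdffeddfe", "acdc", "abecffcfecbbccdb"]

emit factor 1: 'cdffeddfe' (i=0, period=9)
emit factor 2: 'acdc' (i=9, period=4)
emit factor 3: 'abecffcfecbbccdb' (i=13, period=16)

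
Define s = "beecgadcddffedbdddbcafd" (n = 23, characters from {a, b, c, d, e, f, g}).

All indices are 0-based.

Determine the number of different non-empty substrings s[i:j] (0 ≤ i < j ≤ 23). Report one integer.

rank→(start, suffix):
  0 → (5, 'adcddffedbdddbcafd')
  1 → (20, 'afd')
  2 → (18, 'bcafd')
  3 → (14, 'bdddbcafd')
  4 → (0, 'beecgadcddffedbdddbcafd')
  5 → (19, 'cafd')
  6 → (7, 'cddffedbdddbcafd')
  7 → (3, 'cgadcddffedbdddbcafd')
  8 → (22, 'd')
  9 → (17, 'dbcafd')
  10 → (13, 'dbdddbcafd')
  11 → (6, 'dcddffedbdddbcafd')
  12 → (16, 'ddbcafd')
  13 → (15, 'dddbcafd')
  14 → (8, 'ddffedbdddbcafd')
  15 → (9, 'dffedbdddbcafd')
  16 → (2, 'ecgadcddffedbdddbcafd')
  17 → (12, 'edbdddbcafd')
  18 → (1, 'eecgadcddffedbdddbcafd')
  19 → (21, 'fd')
  20 → (11, 'fedbdddbcafd')
  21 → (10, 'ffedbdddbcafd')
  22 → (4, 'gadcddffedbdddbcafd')

SA = [5, 20, 18, 14, 0, 19, 7, 3, 22, 17, 13, 6, 16, 15, 8, 9, 2, 12, 1, 21, 11, 10, 4]
i: (SA[i-1],SA[i]) lcp shared
  1: (5,20) 1 'a'
  2: (20,18) 0 ''
  3: (18,14) 1 'b'
  4: (14,0) 1 'b'
  5: (0,19) 0 ''
  6: (19,7) 1 'c'
  7: (7,3) 1 'c'
  8: (3,22) 0 ''
  9: (22,17) 1 'd'
  10: (17,13) 2 'db'
  11: (13,6) 1 'd'
  12: (6,16) 1 'd'
  13: (16,15) 2 'dd'
  14: (15,8) 2 'dd'
  15: (8,9) 1 'd'
  16: (9,2) 0 ''
  17: (2,12) 1 'e'
  18: (12,1) 1 'e'
  19: (1,21) 0 ''
  20: (21,11) 1 'f'
  21: (11,10) 1 'f'
  22: (10,4) 0 ''

n(n+1)/2 = 23·24/2 = 276
Σ LCP = 0 + 1 + 0 + 1 + 1 + 0 + 1 + 1 + 0 + 1 + 2 + 1 + 1 + 2 + 2 + 1 + 0 + 1 + 1 + 0 + 1 + 1 + 0 = 19
distinct = 276 − 19 = 257

257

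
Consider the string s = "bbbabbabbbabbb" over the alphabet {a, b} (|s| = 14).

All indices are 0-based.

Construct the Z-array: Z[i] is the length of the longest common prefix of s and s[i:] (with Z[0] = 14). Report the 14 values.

[14, 2, 1, 0, 2, 1, 0, 6, 2, 1, 0, 3, 2, 1]

Z[0]=14
i=1: outside box; Z[1]=2 scan→box=[1,3)
i=2: min(r-i=1, Z[1]=2)=1; Z[2]=1
i=3: outside box; Z[3]=0
i=4: outside box; Z[4]=2 scan→box=[4,6)
i=5: min(r-i=1, Z[1]=2)=1; Z[5]=1
i=6: outside box; Z[6]=0
i=7: outside box; Z[7]=6 scan→box=[7,13)
i=8: min(r-i=5, Z[1]=2)=2; Z[8]=2
i=9: min(r-i=4, Z[2]=1)=1; Z[9]=1
i=10: min(r-i=3, Z[3]=0)=0; Z[10]=0
i=11: min(r-i=2, Z[4]=2)=2; Z[11]=3 scan→box=[11,14)
i=12: min(r-i=2, Z[1]=2)=2; Z[12]=2
i=13: min(r-i=1, Z[2]=1)=1; Z[13]=1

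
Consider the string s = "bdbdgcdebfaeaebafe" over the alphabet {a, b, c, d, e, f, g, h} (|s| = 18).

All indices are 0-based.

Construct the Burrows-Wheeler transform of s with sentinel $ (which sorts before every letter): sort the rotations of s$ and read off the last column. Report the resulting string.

rank  rotation             last
    0  $bdbdgcdebfaeaebafe  e
    1  aeaebafe$bdbdgcdebf  f
    2  aebafe$bdbdgcdebfae  e
    3  afe$bdbdgcdebfaeaeb  b
    4  bafe$bdbdgcdebfaeae  e
    5  bdbdgcdebfaeaebafe$  $
    6  bdgcdebfaeaebafe$bd  d
    7  bfaeaebafe$bdbdgcde  e
    8  cdebfaeaebafe$bdbdg  g
    9  dbdgcdebfaeaebafe$b  b
   10  debfaeaebafe$bdbdgc  c
   11  dgcdebfaeaebafe$bdb  b
   12  e$bdbdgcdebfaeaebaf  f
   13  eaebafe$bdbdgcdebfa  a
   14  ebafe$bdbdgcdebfaea  a
   15  ebfaeaebafe$bdbdgcd  d
   16  faeaebafe$bdbdgcdeb  b
   17  fe$bdbdgcdebfaeaeba  a
   18  gcdebfaeaebafe$bdbd  d

efebe$degbcbfaadbad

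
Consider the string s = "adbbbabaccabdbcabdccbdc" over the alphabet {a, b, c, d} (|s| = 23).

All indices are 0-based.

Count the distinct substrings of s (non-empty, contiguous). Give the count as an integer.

rank→(start, suffix):
  0 → (5, 'abaccabdbcabdccbdc')
  1 → (10, 'abdbcabdccbdc')
  2 → (15, 'abdccbdc')
  3 → (7, 'accabdbcabdccbdc')
  4 → (0, 'adbbbabaccabdbcabdccbdc')
  5 → (4, 'babaccabdbcabdccbdc')
  6 → (6, 'baccabdbcabdccbdc')
  7 → (3, 'bbabaccabdbcabdccbdc')
  8 → (2, 'bbbabaccabdbcabdccbdc')
  9 → (13, 'bcabdccbdc')
  10 → (11, 'bdbcabdccbdc')
  11 → (20, 'bdc')
  12 → (16, 'bdccbdc')
  13 → (22, 'c')
  14 → (9, 'cabdbcabdccbdc')
  15 → (14, 'cabdccbdc')
  16 → (19, 'cbdc')
  17 → (8, 'ccabdbcabdccbdc')
  18 → (18, 'ccbdc')
  19 → (1, 'dbbbabaccabdbcabdccbdc')
  20 → (12, 'dbcabdccbdc')
  21 → (21, 'dc')
  22 → (17, 'dccbdc')

SA = [5, 10, 15, 7, 0, 4, 6, 3, 2, 13, 11, 20, 16, 22, 9, 14, 19, 8, 18, 1, 12, 21, 17]
i: (SA[i-1],SA[i]) lcp shared
  1: (5,10) 2 'ab'
  2: (10,15) 3 'abd'
  3: (15,7) 1 'a'
  4: (7,0) 1 'a'
  5: (0,4) 0 ''
  6: (4,6) 2 'ba'
  7: (6,3) 1 'b'
  8: (3,2) 2 'bb'
  9: (2,13) 1 'b'
  10: (13,11) 1 'b'
  11: (11,20) 2 'bd'
  12: (20,16) 3 'bdc'
  13: (16,22) 0 ''
  14: (22,9) 1 'c'
  15: (9,14) 4 'cabd'
  16: (14,19) 1 'c'
  17: (19,8) 1 'c'
  18: (8,18) 2 'cc'
  19: (18,1) 0 ''
  20: (1,12) 2 'db'
  21: (12,21) 1 'd'
  22: (21,17) 2 'dc'

n(n+1)/2 = 23·24/2 = 276
Σ LCP = 0 + 2 + 3 + 1 + 1 + 0 + 2 + 1 + 2 + 1 + 1 + 2 + 3 + 0 + 1 + 4 + 1 + 1 + 2 + 0 + 2 + 1 + 2 = 33
distinct = 276 − 33 = 243

243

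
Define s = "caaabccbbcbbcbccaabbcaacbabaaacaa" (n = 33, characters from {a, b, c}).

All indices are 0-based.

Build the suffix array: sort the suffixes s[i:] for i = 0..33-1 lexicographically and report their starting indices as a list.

rank | idx | suffix
   0 |  32 | a
   1 |  31 | aa
   2 |   1 | aaabccbbcbbcbccaabbcaacbabaaacaa
   3 |  27 | aaacaa
   4 |  16 | aabbcaacbabaaacaa
   5 |   2 | aabccbbcbbcbccaabbcaacbabaaacaa
   6 |  28 | aacaa
   7 |  21 | aacbabaaacaa
   8 |  25 | abaaacaa
   9 |  17 | abbcaacbabaaacaa
  10 |   3 | abccbbcbbcbccaabbcaacbabaaacaa
  11 |  29 | acaa
  12 |  22 | acbabaaacaa
  13 |  26 | baaacaa
  14 |  24 | babaaacaa
  15 |  18 | bbcaacbabaaacaa
  16 |   7 | bbcbbcbccaabbcaacbabaaacaa
  17 |  10 | bbcbccaabbcaacbabaaacaa
  18 |  19 | bcaacbabaaacaa
  19 |   8 | bcbbcbccaabbcaacbabaaacaa
  20 |  11 | bcbccaabbcaacbabaaacaa
  21 |  13 | bccaabbcaacbabaaacaa
  22 |   4 | bccbbcbbcbccaabbcaacbabaaacaa
  23 |  30 | caa
  24 |   0 | caaabccbbcbbcbccaabbcaacbabaaacaa
  25 |  15 | caabbcaacbabaaacaa
  26 |  20 | caacbabaaacaa
  27 |  23 | cbabaaacaa
  28 |   6 | cbbcbbcbccaabbcaacbabaaacaa
  29 |   9 | cbbcbccaabbcaacbabaaacaa
  30 |  12 | cbccaabbcaacbabaaacaa
  31 |  14 | ccaabbcaacbabaaacaa
  32 |   5 | ccbbcbbcbccaabbcaacbabaaacaa

[32, 31, 1, 27, 16, 2, 28, 21, 25, 17, 3, 29, 22, 26, 24, 18, 7, 10, 19, 8, 11, 13, 4, 30, 0, 15, 20, 23, 6, 9, 12, 14, 5]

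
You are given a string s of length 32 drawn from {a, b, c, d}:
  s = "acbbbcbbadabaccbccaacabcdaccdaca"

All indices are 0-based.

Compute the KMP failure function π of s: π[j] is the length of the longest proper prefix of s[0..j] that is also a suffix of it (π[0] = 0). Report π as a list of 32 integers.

[0, 0, 0, 0, 0, 0, 0, 0, 1, 0, 1, 0, 1, 2, 0, 0, 0, 0, 1, 1, 2, 1, 0, 0, 0, 1, 2, 0, 0, 1, 2, 1]

π[0] = 0
j=1 s[j]='c': π[1]=0 (border '')
j=2 s[j]='b': π[2]=0 (border '')
j=3 s[j]='b': π[3]=0 (border '')
j=4 s[j]='b': π[4]=0 (border '')
j=5 s[j]='c': π[5]=0 (border '')
j=6 s[j]='b': π[6]=0 (border '')
j=7 s[j]='b': π[7]=0 (border '')
j=8 s[j]='a': π[8]=1 (border 'a')
j=9 s[j]='d': k: 1→0; π[9]=0 (border '')
j=10 s[j]='a': π[10]=1 (border 'a')
j=11 s[j]='b': k: 1→0; π[11]=0 (border '')
j=12 s[j]='a': π[12]=1 (border 'a')
j=13 s[j]='c': π[13]=2 (border 'ac')
j=14 s[j]='c': k: 2→0; π[14]=0 (border '')
j=15 s[j]='b': π[15]=0 (border '')
j=16 s[j]='c': π[16]=0 (border '')
j=17 s[j]='c': π[17]=0 (border '')
j=18 s[j]='a': π[18]=1 (border 'a')
j=19 s[j]='a': k: 1→0; π[19]=1 (border 'a')
j=20 s[j]='c': π[20]=2 (border 'ac')
j=21 s[j]='a': k: 2→0; π[21]=1 (border 'a')
j=22 s[j]='b': k: 1→0; π[22]=0 (border '')
j=23 s[j]='c': π[23]=0 (border '')
j=24 s[j]='d': π[24]=0 (border '')
j=25 s[j]='a': π[25]=1 (border 'a')
j=26 s[j]='c': π[26]=2 (border 'ac')
j=27 s[j]='c': k: 2→0; π[27]=0 (border '')
j=28 s[j]='d': π[28]=0 (border '')
j=29 s[j]='a': π[29]=1 (border 'a')
j=30 s[j]='c': π[30]=2 (border 'ac')
j=31 s[j]='a': k: 2→0; π[31]=1 (border 'a')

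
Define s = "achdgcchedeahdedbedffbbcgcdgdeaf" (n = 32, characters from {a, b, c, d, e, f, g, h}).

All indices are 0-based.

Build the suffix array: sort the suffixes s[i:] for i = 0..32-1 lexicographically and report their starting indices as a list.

rank→(start, suffix):
  0 → (0, 'achdgcchedeahdedbedffbbcgcdgdeaf')
  1 → (30, 'af')
  2 → (11, 'ahdedbedffbbcgcdgdeaf')
  3 → (21, 'bbcgcdgdeaf')
  4 → (22, 'bcgcdgdeaf')
  5 → (16, 'bedffbbcgcdgdeaf')
  6 → (5, 'cchedeahdedbedffbbcgcdgdeaf')
  7 → (25, 'cdgdeaf')
  8 → (23, 'cgcdgdeaf')
  9 → (1, 'chdgcchedeahdedbedffbbcgcdgdeaf')
  10 → (6, 'chedeahdedbedffbbcgcdgdeaf')
  11 → (15, 'dbedffbbcgcdgdeaf')
  12 → (28, 'deaf')
  13 → (9, 'deahdedbedffbbcgcdgdeaf')
  14 → (13, 'dedbedffbbcgcdgdeaf')
  15 → (18, 'dffbbcgcdgdeaf')
  16 → (3, 'dgcchedeahdedbedffbbcgcdgdeaf')
  17 → (26, 'dgdeaf')
  18 → (29, 'eaf')
  19 → (10, 'eahdedbedffbbcgcdgdeaf')
  20 → (14, 'edbedffbbcgcdgdeaf')
  21 → (8, 'edeahdedbedffbbcgcdgdeaf')
  22 → (17, 'edffbbcgcdgdeaf')
  23 → (31, 'f')
  24 → (20, 'fbbcgcdgdeaf')
  25 → (19, 'ffbbcgcdgdeaf')
  26 → (4, 'gcchedeahdedbedffbbcgcdgdeaf')
  27 → (24, 'gcdgdeaf')
  28 → (27, 'gdeaf')
  29 → (12, 'hdedbedffbbcgcdgdeaf')
  30 → (2, 'hdgcchedeahdedbedffbbcgcdgdeaf')
  31 → (7, 'hedeahdedbedffbbcgcdgdeaf')

[0, 30, 11, 21, 22, 16, 5, 25, 23, 1, 6, 15, 28, 9, 13, 18, 3, 26, 29, 10, 14, 8, 17, 31, 20, 19, 4, 24, 27, 12, 2, 7]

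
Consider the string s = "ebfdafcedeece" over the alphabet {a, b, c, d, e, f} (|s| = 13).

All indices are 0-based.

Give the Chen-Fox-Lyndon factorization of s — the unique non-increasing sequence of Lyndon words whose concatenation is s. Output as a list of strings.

["e", "bfd", "afcedeece"]

emit factor 1: 'e' (i=0, period=1)
emit factor 2: 'bfd' (i=1, period=3)
emit factor 3: 'afcedeece' (i=4, period=9)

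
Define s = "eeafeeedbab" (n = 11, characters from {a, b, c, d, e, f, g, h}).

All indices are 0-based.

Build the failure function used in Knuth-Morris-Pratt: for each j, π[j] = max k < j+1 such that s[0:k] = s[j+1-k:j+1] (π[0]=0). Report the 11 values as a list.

π[0] = 0
j=1 s[j]='e': π[1]=1 (border 'e')
j=2 s[j]='a': k: 1→0; π[2]=0 (border '')
j=3 s[j]='f': π[3]=0 (border '')
j=4 s[j]='e': π[4]=1 (border 'e')
j=5 s[j]='e': π[5]=2 (border 'ee')
j=6 s[j]='e': k: 2→1; π[6]=2 (border 'ee')
j=7 s[j]='d': k: 2→1→0; π[7]=0 (border '')
j=8 s[j]='b': π[8]=0 (border '')
j=9 s[j]='a': π[9]=0 (border '')
j=10 s[j]='b': π[10]=0 (border '')

[0, 1, 0, 0, 1, 2, 2, 0, 0, 0, 0]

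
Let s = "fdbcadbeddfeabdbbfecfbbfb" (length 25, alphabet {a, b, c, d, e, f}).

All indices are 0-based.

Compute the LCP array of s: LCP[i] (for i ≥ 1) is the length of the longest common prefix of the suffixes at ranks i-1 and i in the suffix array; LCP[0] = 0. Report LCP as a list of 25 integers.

sorted suffixes:
  #0 SA[0]=12  'abdbbfecfbbfb'
  #1 SA[1]=4  'adbeddfeabdbbfecfbbfb'
  #2 SA[2]=24  'b'
  #3 SA[3]=21  'bbfb'
  #4 SA[4]=15  'bbfecfbbfb'
  #5 SA[5]=2  'bcadbeddfeabdbbfecfbbfb'
  #6 SA[6]=13  'bdbbfecfbbfb'
  #7 SA[7]=6  'beddfeabdbbfecfbbfb'
  #8 SA[8]=22  'bfb'
  #9 SA[9]=16  'bfecfbbfb'
  #10 SA[10]=3  'cadbeddfeabdbbfecfbbfb'
  #11 SA[11]=19  'cfbbfb'
  #12 SA[12]=14  'dbbfecfbbfb'
  #13 SA[13]=1  'dbcadbeddfeabdbbfecfbbfb'
  #14 SA[14]=5  'dbeddfeabdbbfecfbbfb'
  #15 SA[15]=8  'ddfeabdbbfecfbbfb'
  #16 SA[16]=9  'dfeabdbbfecfbbfb'
  #17 SA[17]=11  'eabdbbfecfbbfb'
  #18 SA[18]=18  'ecfbbfb'
  #19 SA[19]=7  'eddfeabdbbfecfbbfb'
  #20 SA[20]=23  'fb'
  #21 SA[21]=20  'fbbfb'
  #22 SA[22]=0  'fdbcadbeddfeabdbbfecfbbfb'
  #23 SA[23]=10  'feabdbbfecfbbfb'
  #24 SA[24]=17  'fecfbbfb'

SA = [12, 4, 24, 21, 15, 2, 13, 6, 22, 16, 3, 19, 14, 1, 5, 8, 9, 11, 18, 7, 23, 20, 0, 10, 17]
rank  pair      lcp
   1  s[12:],s[4:]  1  'a'
   2  s[4:],s[24:]  0  ''
   3  s[24:],s[21:]  1  'b'
   4  s[21:],s[15:]  3  'bbf'
   5  s[15:],s[2:]  1  'b'
   6  s[2:],s[13:]  1  'b'
   7  s[13:],s[6:]  1  'b'
   8  s[6:],s[22:]  1  'b'
   9  s[22:],s[16:]  2  'bf'
  10  s[16:],s[3:]  0  ''
  11  s[3:],s[19:]  1  'c'
  12  s[19:],s[14:]  0  ''
  13  s[14:],s[1:]  2  'db'
  14  s[1:],s[5:]  2  'db'
  15  s[5:],s[8:]  1  'd'
  16  s[8:],s[9:]  1  'd'
  17  s[9:],s[11:]  0  ''
  18  s[11:],s[18:]  1  'e'
  19  s[18:],s[7:]  1  'e'
  20  s[7:],s[23:]  0  ''
  21  s[23:],s[20:]  2  'fb'
  22  s[20:],s[0:]  1  'f'
  23  s[0:],s[10:]  1  'f'
  24  s[10:],s[17:]  2  'fe'

[0, 1, 0, 1, 3, 1, 1, 1, 1, 2, 0, 1, 0, 2, 2, 1, 1, 0, 1, 1, 0, 2, 1, 1, 2]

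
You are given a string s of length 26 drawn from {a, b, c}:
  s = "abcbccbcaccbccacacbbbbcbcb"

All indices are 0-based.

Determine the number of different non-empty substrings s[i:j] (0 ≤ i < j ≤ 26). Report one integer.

rank | idx | suffix
   0 |   0 | abcbccbcaccbccacacbbbbcbcb
   1 |  14 | acacbbbbcbcb
   2 |  16 | acbbbbcbcb
   3 |   8 | accbccacacbbbbcbcb
   4 |  25 | b
   5 |  18 | bbbbcbcb
   6 |  19 | bbbcbcb
   7 |  20 | bbcbcb
   8 |   6 | bcaccbccacacbbbbcbcb
   9 |  23 | bcb
  10 |  21 | bcbcb
  11 |   1 | bcbccbcaccbccacacbbbbcbcb
  12 |  11 | bccacacbbbbcbcb
  13 |   3 | bccbcaccbccacacbbbbcbcb
  14 |  13 | cacacbbbbcbcb
  15 |  15 | cacbbbbcbcb
  16 |   7 | caccbccacacbbbbcbcb
  17 |  24 | cb
  18 |  17 | cbbbbcbcb
  19 |   5 | cbcaccbccacacbbbbcbcb
  20 |  22 | cbcb
  21 |  10 | cbccacacbbbbcbcb
  22 |   2 | cbccbcaccbccacacbbbbcbcb
  23 |  12 | ccacacbbbbcbcb
  24 |   4 | ccbcaccbccacacbbbbcbcb
  25 |   9 | ccbccacacbbbbcbcb

SA = [0, 14, 16, 8, 25, 18, 19, 20, 6, 23, 21, 1, 11, 3, 13, 15, 7, 24, 17, 5, 22, 10, 2, 12, 4, 9]
[i] adj suffixes → lcp
  [1] 0/14 → 1 ('a')
  [2] 14/16 → 2 ('ac')
  [3] 16/8 → 2 ('ac')
  [4] 8/25 → 0 ('')
  [5] 25/18 → 1 ('b')
  [6] 18/19 → 3 ('bbb')
  [7] 19/20 → 2 ('bb')
  [8] 20/6 → 1 ('b')
  [9] 6/23 → 2 ('bc')
  [10] 23/21 → 3 ('bcb')
  [11] 21/1 → 4 ('bcbc')
  [12] 1/11 → 2 ('bc')
  [13] 11/3 → 3 ('bcc')
  [14] 3/13 → 0 ('')
  [15] 13/15 → 3 ('cac')
  [16] 15/7 → 3 ('cac')
  [17] 7/24 → 1 ('c')
  [18] 24/17 → 2 ('cb')
  [19] 17/5 → 2 ('cb')
  [20] 5/22 → 3 ('cbc')
  [21] 22/10 → 3 ('cbc')
  [22] 10/2 → 4 ('cbcc')
  [23] 2/12 → 1 ('c')
  [24] 12/4 → 2 ('cc')
  [25] 4/9 → 4 ('ccbc')

n(n+1)/2 = 26·27/2 = 351
Σ LCP = 0 + 1 + 2 + 2 + 0 + 1 + 3 + 2 + 1 + 2 + 3 + 4 + 2 + 3 + 0 + 3 + 3 + 1 + 2 + 2 + 3 + 3 + 4 + 1 + 2 + 4 = 54
distinct = 351 − 54 = 297

297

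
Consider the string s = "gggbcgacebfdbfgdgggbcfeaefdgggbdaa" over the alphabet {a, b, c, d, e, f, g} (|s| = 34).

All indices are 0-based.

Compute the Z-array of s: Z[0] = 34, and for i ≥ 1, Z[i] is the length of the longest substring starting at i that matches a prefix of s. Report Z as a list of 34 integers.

Z[0]=34
i=1: fresh scan; Z[1]=2 scan→box=[1,3)
i=2: min(r-i=1, Z[1]=2)=1; Z[2]=1
i=3: fresh scan; Z[3]=0
i=4: fresh scan; Z[4]=0
i=5: fresh scan; Z[5]=1 scan→box=[5,6)
i=6: fresh scan; Z[6]=0
i=7: fresh scan; Z[7]=0
i=8: fresh scan; Z[8]=0
i=9: fresh scan; Z[9]=0
i=10: fresh scan; Z[10]=0
i=11: fresh scan; Z[11]=0
i=12: fresh scan; Z[12]=0
i=13: fresh scan; Z[13]=0
i=14: fresh scan; Z[14]=1 scan→box=[14,15)
i=15: fresh scan; Z[15]=0
i=16: fresh scan; Z[16]=5 scan→box=[16,21)
i=17: min(r-i=4, Z[1]=2)=2; Z[17]=2
i=18: min(r-i=3, Z[2]=1)=1; Z[18]=1
i=19: min(r-i=2, Z[3]=0)=0; Z[19]=0
i=20: min(r-i=1, Z[4]=0)=0; Z[20]=0
i=21: fresh scan; Z[21]=0
i=22: fresh scan; Z[22]=0
i=23: fresh scan; Z[23]=0
i=24: fresh scan; Z[24]=0
i=25: fresh scan; Z[25]=0
i=26: fresh scan; Z[26]=0
i=27: fresh scan; Z[27]=4 scan→box=[27,31)
i=28: min(r-i=3, Z[1]=2)=2; Z[28]=2
i=29: min(r-i=2, Z[2]=1)=1; Z[29]=1
i=30: min(r-i=1, Z[3]=0)=0; Z[30]=0
i=31: fresh scan; Z[31]=0
i=32: fresh scan; Z[32]=0
i=33: fresh scan; Z[33]=0

[34, 2, 1, 0, 0, 1, 0, 0, 0, 0, 0, 0, 0, 0, 1, 0, 5, 2, 1, 0, 0, 0, 0, 0, 0, 0, 0, 4, 2, 1, 0, 0, 0, 0]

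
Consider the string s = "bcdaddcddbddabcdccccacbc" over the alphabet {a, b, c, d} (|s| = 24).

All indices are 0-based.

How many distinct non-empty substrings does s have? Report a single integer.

268

sorted suffixes:
  #0 SA[0]=12  'abcdccccacbc'
  #1 SA[1]=20  'acbc'
  #2 SA[2]=3  'addcddbddabcdccccacbc'
  #3 SA[3]=22  'bc'
  #4 SA[4]=0  'bcdaddcddbddabcdccccacbc'
  #5 SA[5]=13  'bcdccccacbc'
  #6 SA[6]=9  'bddabcdccccacbc'
  #7 SA[7]=23  'c'
  #8 SA[8]=19  'cacbc'
  #9 SA[9]=21  'cbc'
  #10 SA[10]=18  'ccacbc'
  #11 SA[11]=17  'cccacbc'
  #12 SA[12]=16  'ccccacbc'
  #13 SA[13]=1  'cdaddcddbddabcdccccacbc'
  #14 SA[14]=14  'cdccccacbc'
  #15 SA[15]=6  'cddbddabcdccccacbc'
  #16 SA[16]=11  'dabcdccccacbc'
  #17 SA[17]=2  'daddcddbddabcdccccacbc'
  #18 SA[18]=8  'dbddabcdccccacbc'
  #19 SA[19]=15  'dccccacbc'
  #20 SA[20]=5  'dcddbddabcdccccacbc'
  #21 SA[21]=10  'ddabcdccccacbc'
  #22 SA[22]=7  'ddbddabcdccccacbc'
  #23 SA[23]=4  'ddcddbddabcdccccacbc'

SA = [12, 20, 3, 22, 0, 13, 9, 23, 19, 21, 18, 17, 16, 1, 14, 6, 11, 2, 8, 15, 5, 10, 7, 4]
rank  pair      lcp
   1  s[12:],s[20:]  1  'a'
   2  s[20:],s[3:]  1  'a'
   3  s[3:],s[22:]  0  ''
   4  s[22:],s[0:]  2  'bc'
   5  s[0:],s[13:]  3  'bcd'
   6  s[13:],s[9:]  1  'b'
   7  s[9:],s[23:]  0  ''
   8  s[23:],s[19:]  1  'c'
   9  s[19:],s[21:]  1  'c'
  10  s[21:],s[18:]  1  'c'
  11  s[18:],s[17:]  2  'cc'
  12  s[17:],s[16:]  3  'ccc'
  13  s[16:],s[1:]  1  'c'
  14  s[1:],s[14:]  2  'cd'
  15  s[14:],s[6:]  2  'cd'
  16  s[6:],s[11:]  0  ''
  17  s[11:],s[2:]  2  'da'
  18  s[2:],s[8:]  1  'd'
  19  s[8:],s[15:]  1  'd'
  20  s[15:],s[5:]  2  'dc'
  21  s[5:],s[10:]  1  'd'
  22  s[10:],s[7:]  2  'dd'
  23  s[7:],s[4:]  2  'dd'

n(n+1)/2 = 24·25/2 = 300
Σ LCP = 0 + 1 + 1 + 0 + 2 + 3 + 1 + 0 + 1 + 1 + 1 + 2 + 3 + 1 + 2 + 2 + 0 + 2 + 1 + 1 + 2 + 1 + 2 + 2 = 32
distinct = 300 − 32 = 268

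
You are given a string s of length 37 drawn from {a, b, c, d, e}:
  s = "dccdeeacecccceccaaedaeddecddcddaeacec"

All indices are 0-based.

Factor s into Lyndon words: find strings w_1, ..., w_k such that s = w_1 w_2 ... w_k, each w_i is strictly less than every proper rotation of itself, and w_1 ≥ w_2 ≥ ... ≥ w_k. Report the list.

emit factor 1: 'd' (i=0, period=1)
emit factor 2: 'ccdee' (i=1, period=5)
emit factor 3: 'aceccccecc' (i=6, period=10)
emit factor 4: 'aaedaeddecddcddaeacec' (i=16, period=21)

["d", "ccdee", "aceccccecc", "aaedaeddecddcddaeacec"]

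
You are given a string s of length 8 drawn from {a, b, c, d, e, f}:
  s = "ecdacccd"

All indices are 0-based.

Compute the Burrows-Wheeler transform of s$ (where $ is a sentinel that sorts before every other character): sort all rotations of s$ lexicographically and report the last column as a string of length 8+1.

ddaccecc$

rank  rotation   last
    0  $ecdacccd  d
    1  acccd$ecd  d
    2  cccd$ecda  a
    3  ccd$ecdac  c
    4  cd$ecdacc  c
    5  cdacccd$e  e
    6  d$ecdaccc  c
    7  dacccd$ec  c
    8  ecdacccd$  $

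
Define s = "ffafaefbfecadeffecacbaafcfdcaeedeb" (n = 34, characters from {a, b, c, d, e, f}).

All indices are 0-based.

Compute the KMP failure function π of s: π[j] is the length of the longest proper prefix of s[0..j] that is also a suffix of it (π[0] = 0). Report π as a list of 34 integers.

[0, 1, 0, 1, 0, 0, 1, 0, 1, 0, 0, 0, 0, 0, 1, 2, 0, 0, 0, 0, 0, 0, 0, 1, 0, 1, 0, 0, 0, 0, 0, 0, 0, 0]

π[0] = 0
j=1 s[j]='f': π[1]=1 (border 'f')
j=2 s[j]='a': k: 1→0; π[2]=0 (border '')
j=3 s[j]='f': π[3]=1 (border 'f')
j=4 s[j]='a': k: 1→0; π[4]=0 (border '')
j=5 s[j]='e': π[5]=0 (border '')
j=6 s[j]='f': π[6]=1 (border 'f')
j=7 s[j]='b': k: 1→0; π[7]=0 (border '')
j=8 s[j]='f': π[8]=1 (border 'f')
j=9 s[j]='e': k: 1→0; π[9]=0 (border '')
j=10 s[j]='c': π[10]=0 (border '')
j=11 s[j]='a': π[11]=0 (border '')
j=12 s[j]='d': π[12]=0 (border '')
j=13 s[j]='e': π[13]=0 (border '')
j=14 s[j]='f': π[14]=1 (border 'f')
j=15 s[j]='f': π[15]=2 (border 'ff')
j=16 s[j]='e': k: 2→1→0; π[16]=0 (border '')
j=17 s[j]='c': π[17]=0 (border '')
j=18 s[j]='a': π[18]=0 (border '')
j=19 s[j]='c': π[19]=0 (border '')
j=20 s[j]='b': π[20]=0 (border '')
j=21 s[j]='a': π[21]=0 (border '')
j=22 s[j]='a': π[22]=0 (border '')
j=23 s[j]='f': π[23]=1 (border 'f')
j=24 s[j]='c': k: 1→0; π[24]=0 (border '')
j=25 s[j]='f': π[25]=1 (border 'f')
j=26 s[j]='d': k: 1→0; π[26]=0 (border '')
j=27 s[j]='c': π[27]=0 (border '')
j=28 s[j]='a': π[28]=0 (border '')
j=29 s[j]='e': π[29]=0 (border '')
j=30 s[j]='e': π[30]=0 (border '')
j=31 s[j]='d': π[31]=0 (border '')
j=32 s[j]='e': π[32]=0 (border '')
j=33 s[j]='b': π[33]=0 (border '')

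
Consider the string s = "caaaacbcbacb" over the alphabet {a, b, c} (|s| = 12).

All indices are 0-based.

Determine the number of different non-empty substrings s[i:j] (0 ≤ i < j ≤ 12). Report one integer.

62

sorted suffixes:
  #0 SA[0]=1  'aaaacbcbacb'
  #1 SA[1]=2  'aaacbcbacb'
  #2 SA[2]=3  'aacbcbacb'
  #3 SA[3]=9  'acb'
  #4 SA[4]=4  'acbcbacb'
  #5 SA[5]=11  'b'
  #6 SA[6]=8  'bacb'
  #7 SA[7]=6  'bcbacb'
  #8 SA[8]=0  'caaaacbcbacb'
  #9 SA[9]=10  'cb'
  #10 SA[10]=7  'cbacb'
  #11 SA[11]=5  'cbcbacb'

SA = [1, 2, 3, 9, 4, 11, 8, 6, 0, 10, 7, 5]
i: (SA[i-1],SA[i]) lcp shared
  1: (1,2) 3 'aaa'
  2: (2,3) 2 'aa'
  3: (3,9) 1 'a'
  4: (9,4) 3 'acb'
  5: (4,11) 0 ''
  6: (11,8) 1 'b'
  7: (8,6) 1 'b'
  8: (6,0) 0 ''
  9: (0,10) 1 'c'
  10: (10,7) 2 'cb'
  11: (7,5) 2 'cb'

n(n+1)/2 = 12·13/2 = 78
Σ LCP = 0 + 3 + 2 + 1 + 3 + 0 + 1 + 1 + 0 + 1 + 2 + 2 = 16
distinct = 78 − 16 = 62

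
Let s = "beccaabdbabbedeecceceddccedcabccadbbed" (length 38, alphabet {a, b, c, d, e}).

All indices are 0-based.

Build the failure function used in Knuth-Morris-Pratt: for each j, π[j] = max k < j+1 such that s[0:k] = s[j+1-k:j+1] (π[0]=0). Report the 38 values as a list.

π[0] = 0
j=1 s[j]='e': π[1]=0 (border '')
j=2 s[j]='c': π[2]=0 (border '')
j=3 s[j]='c': π[3]=0 (border '')
j=4 s[j]='a': π[4]=0 (border '')
j=5 s[j]='a': π[5]=0 (border '')
j=6 s[j]='b': π[6]=1 (border 'b')
j=7 s[j]='d': k: 1→0; π[7]=0 (border '')
j=8 s[j]='b': π[8]=1 (border 'b')
j=9 s[j]='a': k: 1→0; π[9]=0 (border '')
j=10 s[j]='b': π[10]=1 (border 'b')
j=11 s[j]='b': k: 1→0; π[11]=1 (border 'b')
j=12 s[j]='e': π[12]=2 (border 'be')
j=13 s[j]='d': k: 2→0; π[13]=0 (border '')
j=14 s[j]='e': π[14]=0 (border '')
j=15 s[j]='e': π[15]=0 (border '')
j=16 s[j]='c': π[16]=0 (border '')
j=17 s[j]='c': π[17]=0 (border '')
j=18 s[j]='e': π[18]=0 (border '')
j=19 s[j]='c': π[19]=0 (border '')
j=20 s[j]='e': π[20]=0 (border '')
j=21 s[j]='d': π[21]=0 (border '')
j=22 s[j]='d': π[22]=0 (border '')
j=23 s[j]='c': π[23]=0 (border '')
j=24 s[j]='c': π[24]=0 (border '')
j=25 s[j]='e': π[25]=0 (border '')
j=26 s[j]='d': π[26]=0 (border '')
j=27 s[j]='c': π[27]=0 (border '')
j=28 s[j]='a': π[28]=0 (border '')
j=29 s[j]='b': π[29]=1 (border 'b')
j=30 s[j]='c': k: 1→0; π[30]=0 (border '')
j=31 s[j]='c': π[31]=0 (border '')
j=32 s[j]='a': π[32]=0 (border '')
j=33 s[j]='d': π[33]=0 (border '')
j=34 s[j]='b': π[34]=1 (border 'b')
j=35 s[j]='b': k: 1→0; π[35]=1 (border 'b')
j=36 s[j]='e': π[36]=2 (border 'be')
j=37 s[j]='d': k: 2→0; π[37]=0 (border '')

[0, 0, 0, 0, 0, 0, 1, 0, 1, 0, 1, 1, 2, 0, 0, 0, 0, 0, 0, 0, 0, 0, 0, 0, 0, 0, 0, 0, 0, 1, 0, 0, 0, 0, 1, 1, 2, 0]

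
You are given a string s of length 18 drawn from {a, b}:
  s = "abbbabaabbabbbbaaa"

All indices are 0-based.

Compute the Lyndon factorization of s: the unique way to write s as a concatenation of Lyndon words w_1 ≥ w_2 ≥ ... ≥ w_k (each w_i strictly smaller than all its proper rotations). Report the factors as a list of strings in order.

emit factor 1: 'abbb' (i=0, period=4)
emit factor 2: 'ab' (i=4, period=2)
emit factor 3: 'aabbabbbb' (i=6, period=9)
emit factor 4: 'a' (i=15, period=1)
emit factor 5: 'a' (i=16, period=1)
emit factor 6: 'a' (i=17, period=1)

["abbb", "ab", "aabbabbbb", "a", "a", "a"]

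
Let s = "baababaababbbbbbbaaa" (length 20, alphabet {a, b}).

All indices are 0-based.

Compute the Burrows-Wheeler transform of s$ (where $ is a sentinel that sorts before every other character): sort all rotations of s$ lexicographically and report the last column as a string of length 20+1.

rank  rotation               last
    0  $baababaababbbbbbbaaa  a
    1  a$baababaababbbbbbbaa  a
    2  aa$baababaababbbbbbba  a
    3  aaa$baababaababbbbbbb  b
    4  aababaababbbbbbbaaa$b  b
    5  aababbbbbbbaaa$baabab  b
    6  abaababbbbbbbaaa$baab  b
    7  ababaababbbbbbbaaa$ba  a
    8  ababbbbbbbaaa$baababa  a
    9  abbbbbbbaaa$baababaab  b
   10  baaa$baababaababbbbbb  b
   11  baababaababbbbbbbaaa$  $
   12  baababbbbbbbaaa$baaba  a
   13  babaababbbbbbbaaa$baa  a
   14  babbbbbbbaaa$baababaa  a
   15  bbaaa$baababaababbbbb  b
   16  bbbaaa$baababaababbbb  b
   17  bbbbaaa$baababaababbb  b
   18  bbbbbaaa$baababaababb  b
   19  bbbbbbaaa$baababaabab  b
   20  bbbbbbbaaa$baababaaba  a

aaabbbbaabb$aaabbbbba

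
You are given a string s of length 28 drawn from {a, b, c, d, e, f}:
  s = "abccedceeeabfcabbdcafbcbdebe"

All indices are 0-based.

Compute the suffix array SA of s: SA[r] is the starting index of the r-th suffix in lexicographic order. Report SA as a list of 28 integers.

[14, 0, 10, 19, 15, 21, 1, 16, 23, 26, 11, 13, 18, 22, 2, 3, 6, 17, 5, 24, 27, 9, 25, 4, 8, 7, 20, 12]

rank | idx | suffix
   0 |  14 | abbdcafbcbdebe
   1 |   0 | abccedceeeabfcabbdcafbcbdebe
   2 |  10 | abfcabbdcafbcbdebe
   3 |  19 | afbcbdebe
   4 |  15 | bbdcafbcbdebe
   5 |  21 | bcbdebe
   6 |   1 | bccedceeeabfcabbdcafbcbdebe
   7 |  16 | bdcafbcbdebe
   8 |  23 | bdebe
   9 |  26 | be
  10 |  11 | bfcabbdcafbcbdebe
  11 |  13 | cabbdcafbcbdebe
  12 |  18 | cafbcbdebe
  13 |  22 | cbdebe
  14 |   2 | ccedceeeabfcabbdcafbcbdebe
  15 |   3 | cedceeeabfcabbdcafbcbdebe
  16 |   6 | ceeeabfcabbdcafbcbdebe
  17 |  17 | dcafbcbdebe
  18 |   5 | dceeeabfcabbdcafbcbdebe
  19 |  24 | debe
  20 |  27 | e
  21 |   9 | eabfcabbdcafbcbdebe
  22 |  25 | ebe
  23 |   4 | edceeeabfcabbdcafbcbdebe
  24 |   8 | eeabfcabbdcafbcbdebe
  25 |   7 | eeeabfcabbdcafbcbdebe
  26 |  20 | fbcbdebe
  27 |  12 | fcabbdcafbcbdebe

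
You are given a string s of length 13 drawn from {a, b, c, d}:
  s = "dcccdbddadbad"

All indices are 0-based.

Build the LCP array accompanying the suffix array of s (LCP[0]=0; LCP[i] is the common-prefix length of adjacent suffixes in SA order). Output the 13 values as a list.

rank→(start, suffix):
  0 → (11, 'ad')
  1 → (8, 'adbad')
  2 → (10, 'bad')
  3 → (5, 'bddadbad')
  4 → (1, 'cccdbddadbad')
  5 → (2, 'ccdbddadbad')
  6 → (3, 'cdbddadbad')
  7 → (12, 'd')
  8 → (7, 'dadbad')
  9 → (9, 'dbad')
  10 → (4, 'dbddadbad')
  11 → (0, 'dcccdbddadbad')
  12 → (6, 'ddadbad')

SA = [11, 8, 10, 5, 1, 2, 3, 12, 7, 9, 4, 0, 6]
[i] adj suffixes → lcp
  [1] 11/8 → 2 ('ad')
  [2] 8/10 → 0 ('')
  [3] 10/5 → 1 ('b')
  [4] 5/1 → 0 ('')
  [5] 1/2 → 2 ('cc')
  [6] 2/3 → 1 ('c')
  [7] 3/12 → 0 ('')
  [8] 12/7 → 1 ('d')
  [9] 7/9 → 1 ('d')
  [10] 9/4 → 2 ('db')
  [11] 4/0 → 1 ('d')
  [12] 0/6 → 1 ('d')

[0, 2, 0, 1, 0, 2, 1, 0, 1, 1, 2, 1, 1]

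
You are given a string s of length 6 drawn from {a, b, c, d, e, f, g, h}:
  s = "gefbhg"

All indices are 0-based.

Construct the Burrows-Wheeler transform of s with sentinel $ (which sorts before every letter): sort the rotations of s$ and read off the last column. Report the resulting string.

rank  rotation last
    0  $gefbhg  g
    1  bhg$gef  f
    2  efbhg$g  g
    3  fbhg$ge  e
    4  g$gefbh  h
    5  gefbhg$  $
    6  hg$gefb  b

gfgeh$b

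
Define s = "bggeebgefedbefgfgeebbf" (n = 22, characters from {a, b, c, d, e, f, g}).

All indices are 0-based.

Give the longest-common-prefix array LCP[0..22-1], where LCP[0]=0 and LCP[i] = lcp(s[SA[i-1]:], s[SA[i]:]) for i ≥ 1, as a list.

[0, 1, 1, 1, 2, 0, 0, 2, 1, 1, 3, 1, 2, 0, 1, 1, 2, 0, 4, 2, 1, 1]

rank→(start, suffix):
  0 → (19, 'bbf')
  1 → (11, 'befgfgeebbf')
  2 → (20, 'bf')
  3 → (5, 'bgefedbefgfgeebbf')
  4 → (0, 'bggeebgefedbefgfgeebbf')
  5 → (10, 'dbefgfgeebbf')
  6 → (18, 'ebbf')
  7 → (4, 'ebgefedbefgfgeebbf')
  8 → (9, 'edbefgfgeebbf')
  9 → (17, 'eebbf')
  10 → (3, 'eebgefedbefgfgeebbf')
  11 → (7, 'efedbefgfgeebbf')
  12 → (12, 'efgfgeebbf')
  13 → (21, 'f')
  14 → (8, 'fedbefgfgeebbf')
  15 → (15, 'fgeebbf')
  16 → (13, 'fgfgeebbf')
  17 → (16, 'geebbf')
  18 → (2, 'geebgefedbefgfgeebbf')
  19 → (6, 'gefedbefgfgeebbf')
  20 → (14, 'gfgeebbf')
  21 → (1, 'ggeebgefedbefgfgeebbf')

SA = [19, 11, 20, 5, 0, 10, 18, 4, 9, 17, 3, 7, 12, 21, 8, 15, 13, 16, 2, 6, 14, 1]
i: (SA[i-1],SA[i]) lcp shared
  1: (19,11) 1 'b'
  2: (11,20) 1 'b'
  3: (20,5) 1 'b'
  4: (5,0) 2 'bg'
  5: (0,10) 0 ''
  6: (10,18) 0 ''
  7: (18,4) 2 'eb'
  8: (4,9) 1 'e'
  9: (9,17) 1 'e'
  10: (17,3) 3 'eeb'
  11: (3,7) 1 'e'
  12: (7,12) 2 'ef'
  13: (12,21) 0 ''
  14: (21,8) 1 'f'
  15: (8,15) 1 'f'
  16: (15,13) 2 'fg'
  17: (13,16) 0 ''
  18: (16,2) 4 'geeb'
  19: (2,6) 2 'ge'
  20: (6,14) 1 'g'
  21: (14,1) 1 'g'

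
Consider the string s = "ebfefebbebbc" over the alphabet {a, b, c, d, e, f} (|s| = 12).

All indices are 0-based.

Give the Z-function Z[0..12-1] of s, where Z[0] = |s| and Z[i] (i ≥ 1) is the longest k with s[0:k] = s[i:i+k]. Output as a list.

[12, 0, 0, 1, 0, 2, 0, 0, 2, 0, 0, 0]

Z[0]=12
i=1: outside box; Z[1]=0
i=2: outside box; Z[2]=0
i=3: outside box; Z[3]=1 scan→box=[3,4)
i=4: outside box; Z[4]=0
i=5: outside box; Z[5]=2 scan→box=[5,7)
i=6: min(r-i=1, Z[1]=0)=0; Z[6]=0
i=7: outside box; Z[7]=0
i=8: outside box; Z[8]=2 scan→box=[8,10)
i=9: min(r-i=1, Z[1]=0)=0; Z[9]=0
i=10: outside box; Z[10]=0
i=11: outside box; Z[11]=0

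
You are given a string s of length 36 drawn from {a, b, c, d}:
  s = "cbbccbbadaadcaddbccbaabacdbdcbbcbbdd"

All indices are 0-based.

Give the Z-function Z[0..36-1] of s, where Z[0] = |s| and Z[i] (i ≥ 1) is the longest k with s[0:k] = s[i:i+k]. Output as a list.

Z[0]=36
i=1: fresh scan; Z[1]=0
i=2: fresh scan; Z[2]=0
i=3: fresh scan; Z[3]=1 scan→box=[3,4)
i=4: fresh scan; Z[4]=3 scan→box=[4,7)
i=5: min(r-i=2, Z[1]=0)=0; Z[5]=0
i=6: min(r-i=1, Z[2]=0)=0; Z[6]=0
i=7: fresh scan; Z[7]=0
i=8: fresh scan; Z[8]=0
i=9: fresh scan; Z[9]=0
i=10: fresh scan; Z[10]=0
i=11: fresh scan; Z[11]=0
i=12: fresh scan; Z[12]=1 scan→box=[12,13)
i=13: fresh scan; Z[13]=0
i=14: fresh scan; Z[14]=0
i=15: fresh scan; Z[15]=0
i=16: fresh scan; Z[16]=0
i=17: fresh scan; Z[17]=1 scan→box=[17,18)
i=18: fresh scan; Z[18]=2 scan→box=[18,20)
i=19: min(r-i=1, Z[1]=0)=0; Z[19]=0
i=20: fresh scan; Z[20]=0
i=21: fresh scan; Z[21]=0
i=22: fresh scan; Z[22]=0
i=23: fresh scan; Z[23]=0
i=24: fresh scan; Z[24]=1 scan→box=[24,25)
i=25: fresh scan; Z[25]=0
i=26: fresh scan; Z[26]=0
i=27: fresh scan; Z[27]=0
i=28: fresh scan; Z[28]=4 scan→box=[28,32)
i=29: min(r-i=3, Z[1]=0)=0; Z[29]=0
i=30: min(r-i=2, Z[2]=0)=0; Z[30]=0
i=31: min(r-i=1, Z[3]=1)=1; Z[31]=3 scan→box=[31,34)
i=32: min(r-i=2, Z[1]=0)=0; Z[32]=0
i=33: min(r-i=1, Z[2]=0)=0; Z[33]=0
i=34: fresh scan; Z[34]=0
i=35: fresh scan; Z[35]=0

[36, 0, 0, 1, 3, 0, 0, 0, 0, 0, 0, 0, 1, 0, 0, 0, 0, 1, 2, 0, 0, 0, 0, 0, 1, 0, 0, 0, 4, 0, 0, 3, 0, 0, 0, 0]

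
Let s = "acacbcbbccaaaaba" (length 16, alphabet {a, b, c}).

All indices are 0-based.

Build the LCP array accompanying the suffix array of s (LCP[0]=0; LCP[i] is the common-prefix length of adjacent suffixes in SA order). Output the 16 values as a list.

sorted suffixes:
  #0 SA[0]=15  'a'
  #1 SA[1]=10  'aaaaba'
  #2 SA[2]=11  'aaaba'
  #3 SA[3]=12  'aaba'
  #4 SA[4]=13  'aba'
  #5 SA[5]=0  'acacbcbbccaaaaba'
  #6 SA[6]=2  'acbcbbccaaaaba'
  #7 SA[7]=14  'ba'
  #8 SA[8]=6  'bbccaaaaba'
  #9 SA[9]=4  'bcbbccaaaaba'
  #10 SA[10]=7  'bccaaaaba'
  #11 SA[11]=9  'caaaaba'
  #12 SA[12]=1  'cacbcbbccaaaaba'
  #13 SA[13]=5  'cbbccaaaaba'
  #14 SA[14]=3  'cbcbbccaaaaba'
  #15 SA[15]=8  'ccaaaaba'

SA = [15, 10, 11, 12, 13, 0, 2, 14, 6, 4, 7, 9, 1, 5, 3, 8]
rank  pair      lcp
   1  s[15:],s[10:]  1  'a'
   2  s[10:],s[11:]  3  'aaa'
   3  s[11:],s[12:]  2  'aa'
   4  s[12:],s[13:]  1  'a'
   5  s[13:],s[0:]  1  'a'
   6  s[0:],s[2:]  2  'ac'
   7  s[2:],s[14:]  0  ''
   8  s[14:],s[6:]  1  'b'
   9  s[6:],s[4:]  1  'b'
  10  s[4:],s[7:]  2  'bc'
  11  s[7:],s[9:]  0  ''
  12  s[9:],s[1:]  2  'ca'
  13  s[1:],s[5:]  1  'c'
  14  s[5:],s[3:]  2  'cb'
  15  s[3:],s[8:]  1  'c'

[0, 1, 3, 2, 1, 1, 2, 0, 1, 1, 2, 0, 2, 1, 2, 1]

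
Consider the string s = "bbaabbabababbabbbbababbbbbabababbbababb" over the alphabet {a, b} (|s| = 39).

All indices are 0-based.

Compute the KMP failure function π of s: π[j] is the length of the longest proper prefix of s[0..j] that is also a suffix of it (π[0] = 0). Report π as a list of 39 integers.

[0, 1, 0, 0, 1, 2, 3, 1, 0, 1, 0, 1, 2, 3, 1, 2, 2, 2, 3, 1, 0, 1, 2, 2, 2, 2, 3, 1, 0, 1, 0, 1, 2, 2, 3, 1, 0, 1, 2]

π[0] = 0
j=1 s[j]='b': π[1]=1 (border 'b')
j=2 s[j]='a': k: 1→0; π[2]=0 (border '')
j=3 s[j]='a': π[3]=0 (border '')
j=4 s[j]='b': π[4]=1 (border 'b')
j=5 s[j]='b': π[5]=2 (border 'bb')
j=6 s[j]='a': π[6]=3 (border 'bba')
j=7 s[j]='b': k: 3→0; π[7]=1 (border 'b')
j=8 s[j]='a': k: 1→0; π[8]=0 (border '')
j=9 s[j]='b': π[9]=1 (border 'b')
j=10 s[j]='a': k: 1→0; π[10]=0 (border '')
j=11 s[j]='b': π[11]=1 (border 'b')
j=12 s[j]='b': π[12]=2 (border 'bb')
j=13 s[j]='a': π[13]=3 (border 'bba')
j=14 s[j]='b': k: 3→0; π[14]=1 (border 'b')
j=15 s[j]='b': π[15]=2 (border 'bb')
j=16 s[j]='b': k: 2→1; π[16]=2 (border 'bb')
j=17 s[j]='b': k: 2→1; π[17]=2 (border 'bb')
j=18 s[j]='a': π[18]=3 (border 'bba')
j=19 s[j]='b': k: 3→0; π[19]=1 (border 'b')
j=20 s[j]='a': k: 1→0; π[20]=0 (border '')
j=21 s[j]='b': π[21]=1 (border 'b')
j=22 s[j]='b': π[22]=2 (border 'bb')
j=23 s[j]='b': k: 2→1; π[23]=2 (border 'bb')
j=24 s[j]='b': k: 2→1; π[24]=2 (border 'bb')
j=25 s[j]='b': k: 2→1; π[25]=2 (border 'bb')
j=26 s[j]='a': π[26]=3 (border 'bba')
j=27 s[j]='b': k: 3→0; π[27]=1 (border 'b')
j=28 s[j]='a': k: 1→0; π[28]=0 (border '')
j=29 s[j]='b': π[29]=1 (border 'b')
j=30 s[j]='a': k: 1→0; π[30]=0 (border '')
j=31 s[j]='b': π[31]=1 (border 'b')
j=32 s[j]='b': π[32]=2 (border 'bb')
j=33 s[j]='b': k: 2→1; π[33]=2 (border 'bb')
j=34 s[j]='a': π[34]=3 (border 'bba')
j=35 s[j]='b': k: 3→0; π[35]=1 (border 'b')
j=36 s[j]='a': k: 1→0; π[36]=0 (border '')
j=37 s[j]='b': π[37]=1 (border 'b')
j=38 s[j]='b': π[38]=2 (border 'bb')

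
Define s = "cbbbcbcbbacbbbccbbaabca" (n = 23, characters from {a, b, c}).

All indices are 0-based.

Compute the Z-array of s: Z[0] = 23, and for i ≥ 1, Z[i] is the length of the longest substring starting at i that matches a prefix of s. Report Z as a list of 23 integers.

Z[0]=23
i=1: fresh scan; Z[1]=0
i=2: fresh scan; Z[2]=0
i=3: fresh scan; Z[3]=0
i=4: fresh scan; Z[4]=2 grow→box=[4,6)
i=5: min(r-i=1, Z[1]=0)=0; Z[5]=0
i=6: fresh scan; Z[6]=3 grow→box=[6,9)
i=7: min(r-i=2, Z[1]=0)=0; Z[7]=0
i=8: min(r-i=1, Z[2]=0)=0; Z[8]=0
i=9: fresh scan; Z[9]=0
i=10: fresh scan; Z[10]=5 grow→box=[10,15)
i=11: min(r-i=4, Z[1]=0)=0; Z[11]=0
i=12: min(r-i=3, Z[2]=0)=0; Z[12]=0
i=13: min(r-i=2, Z[3]=0)=0; Z[13]=0
i=14: min(r-i=1, Z[4]=2)=1; Z[14]=1
i=15: fresh scan; Z[15]=3 grow→box=[15,18)
i=16: min(r-i=2, Z[1]=0)=0; Z[16]=0
i=17: min(r-i=1, Z[2]=0)=0; Z[17]=0
i=18: fresh scan; Z[18]=0
i=19: fresh scan; Z[19]=0
i=20: fresh scan; Z[20]=0
i=21: fresh scan; Z[21]=1 grow→box=[21,22)
i=22: fresh scan; Z[22]=0

[23, 0, 0, 0, 2, 0, 3, 0, 0, 0, 5, 0, 0, 0, 1, 3, 0, 0, 0, 0, 0, 1, 0]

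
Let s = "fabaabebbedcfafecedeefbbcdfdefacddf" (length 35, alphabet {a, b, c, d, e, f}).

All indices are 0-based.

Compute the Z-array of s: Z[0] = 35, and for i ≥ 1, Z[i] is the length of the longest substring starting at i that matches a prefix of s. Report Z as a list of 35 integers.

Z[0]=35
i=1: fresh scan; Z[1]=0
i=2: fresh scan; Z[2]=0
i=3: fresh scan; Z[3]=0
i=4: fresh scan; Z[4]=0
i=5: fresh scan; Z[5]=0
i=6: fresh scan; Z[6]=0
i=7: fresh scan; Z[7]=0
i=8: fresh scan; Z[8]=0
i=9: fresh scan; Z[9]=0
i=10: fresh scan; Z[10]=0
i=11: fresh scan; Z[11]=0
i=12: fresh scan; Z[12]=2 extend→box=[12,14)
i=13: min(r-i=1, Z[1]=0)=0; Z[13]=0
i=14: fresh scan; Z[14]=1 extend→box=[14,15)
i=15: fresh scan; Z[15]=0
i=16: fresh scan; Z[16]=0
i=17: fresh scan; Z[17]=0
i=18: fresh scan; Z[18]=0
i=19: fresh scan; Z[19]=0
i=20: fresh scan; Z[20]=0
i=21: fresh scan; Z[21]=1 extend→box=[21,22)
i=22: fresh scan; Z[22]=0
i=23: fresh scan; Z[23]=0
i=24: fresh scan; Z[24]=0
i=25: fresh scan; Z[25]=0
i=26: fresh scan; Z[26]=1 extend→box=[26,27)
i=27: fresh scan; Z[27]=0
i=28: fresh scan; Z[28]=0
i=29: fresh scan; Z[29]=2 extend→box=[29,31)
i=30: min(r-i=1, Z[1]=0)=0; Z[30]=0
i=31: fresh scan; Z[31]=0
i=32: fresh scan; Z[32]=0
i=33: fresh scan; Z[33]=0
i=34: fresh scan; Z[34]=1 extend→box=[34,35)

[35, 0, 0, 0, 0, 0, 0, 0, 0, 0, 0, 0, 2, 0, 1, 0, 0, 0, 0, 0, 0, 1, 0, 0, 0, 0, 1, 0, 0, 2, 0, 0, 0, 0, 1]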